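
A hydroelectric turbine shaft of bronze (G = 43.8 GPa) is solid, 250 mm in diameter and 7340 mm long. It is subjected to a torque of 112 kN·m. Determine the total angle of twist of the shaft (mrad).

J = πd⁴/32 = π(0.250)⁴/32 = 3.835×10^-4 m⁴.
θ = T·L/(G·J) = 112000 × 7.34 / (43.8×10⁹ × 3.835×10^-4) = 0.04894 rad.

48.9 mrad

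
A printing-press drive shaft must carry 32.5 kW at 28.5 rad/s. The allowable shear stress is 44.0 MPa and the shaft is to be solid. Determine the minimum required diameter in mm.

50.9 mm

ω = 28.5 rad/s, so T = P/ω = 32.5×10³ / 28.50 = 1140 N·m.
For a solid shaft τ_max = 16T/(πd³), so d = (16T/(π τ_allow))^(1/3) = (16·1140/(π·4.40×10^7))^(1/3) = 0.05092 m.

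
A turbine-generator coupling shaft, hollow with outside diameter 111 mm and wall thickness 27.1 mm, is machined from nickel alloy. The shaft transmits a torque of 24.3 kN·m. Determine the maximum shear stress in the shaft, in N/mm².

97.2 N/mm²

J = π(d_o⁴ − d_i⁴)/32 = π(0.111⁴ − 0.0568⁴)/32 = 1.388×10^-5 m⁴.
τ_max = T·r/J = 24300 × 0.0555 / 1.388×10^-5 = 9.715×10^7 Pa.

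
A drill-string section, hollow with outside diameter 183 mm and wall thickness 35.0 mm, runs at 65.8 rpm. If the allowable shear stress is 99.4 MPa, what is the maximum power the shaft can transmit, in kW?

704 kW

J = π(d_o⁴ − d_i⁴)/32 = π(0.183⁴ − 0.113⁴)/32 = 9.410×10^-5 m⁴.
T_max = τ_allow·J/r = 9.94×10^7 × 9.410×10^-5 / 0.0915 = 102200 N·m.
ω = 2π·65.8/60 = 6.891 rad/s, so P_max = T_max·ω = 7.044×10^5 W.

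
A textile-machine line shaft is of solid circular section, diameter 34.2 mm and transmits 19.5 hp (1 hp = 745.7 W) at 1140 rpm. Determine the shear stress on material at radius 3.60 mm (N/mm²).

ω = 2π·1140/60 = 119.4 rad/s, so T = P/ω = 19.5×745.7 / 119.4 = 121.8 N·m.
J = πd⁴/32 = π(0.0342)⁴/32 = 1.343×10^-7 m⁴.
Shear stress varies linearly with radius: τ = T·r/J = 121.8 × 0.00360 / 1.343×10^-7 = 3.265×10^6 Pa.

3.26 N/mm²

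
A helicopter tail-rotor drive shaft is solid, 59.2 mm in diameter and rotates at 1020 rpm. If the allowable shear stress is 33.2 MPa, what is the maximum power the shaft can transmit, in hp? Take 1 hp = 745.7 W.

J = πd⁴/32 = π(0.0592)⁴/32 = 1.206×10^-6 m⁴.
T_max = τ_allow·J/r = 3.32×10^7 × 1.206×10^-6 / 0.0296 = 1352 N·m.
ω = 2π·1020/60 = 106.8 rad/s, so P_max = T_max·ω = 1.445×10^5 W.

194 hp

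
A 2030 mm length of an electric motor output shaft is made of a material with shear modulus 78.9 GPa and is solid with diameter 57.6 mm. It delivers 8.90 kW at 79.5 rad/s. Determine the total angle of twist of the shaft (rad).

0.00267 rad

ω = 79.5 rad/s, so T = P/ω = 8.90×10³ / 79.50 = 111.9 N·m.
J = πd⁴/32 = π(0.0576)⁴/32 = 1.081×10^-6 m⁴.
θ = T·L/(G·J) = 111.9 × 2.03 / (78.9×10⁹ × 1.081×10^-6) = 2.665×10^-3 rad.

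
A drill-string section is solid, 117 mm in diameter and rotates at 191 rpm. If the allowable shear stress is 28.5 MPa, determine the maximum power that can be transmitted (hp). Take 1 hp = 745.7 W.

240 hp

J = πd⁴/32 = π(0.117)⁴/32 = 1.840×10^-5 m⁴.
T_max = τ_allow·J/r = 2.85×10^7 × 1.840×10^-5 / 0.0585 = 8963 N·m.
ω = 2π·191/60 = 20.00 rad/s, so P_max = T_max·ω = 1.793×10^5 W.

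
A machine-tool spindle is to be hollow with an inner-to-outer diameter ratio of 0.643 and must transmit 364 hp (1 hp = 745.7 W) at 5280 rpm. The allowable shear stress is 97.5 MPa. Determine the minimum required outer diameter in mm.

31.4 mm

ω = 2π·5280/60 = 552.9 rad/s, so T = P/ω = 364×745.7 / 552.9 = 490.9 N·m.
For a hollow shaft with d_i/d_o = 0.643: τ_max = 16T/(π d_o³ (1−k⁴)), so d_o = [16T/(π τ_allow (1−k⁴))]^(1/3) = [16·490.9/(π·9.75×10^7·0.8291)]^(1/3) = 0.03139 m.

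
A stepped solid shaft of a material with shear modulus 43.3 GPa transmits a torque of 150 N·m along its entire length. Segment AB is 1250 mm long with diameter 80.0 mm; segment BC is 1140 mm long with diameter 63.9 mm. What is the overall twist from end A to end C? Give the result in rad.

0.00349 rad

J_AB = π(0.0800)⁴/32 = 4.02×10^-6 m⁴; J_BC = π(0.0639)⁴/32 = 1.64×10^-6 m⁴.
θ = (T/G)·Σ L_i/J_i = (150.0/43.3×10⁹)·(1.25/4.02×10^-6 + 1.14/1.64×10^-6) = 3.490×10^-3 rad.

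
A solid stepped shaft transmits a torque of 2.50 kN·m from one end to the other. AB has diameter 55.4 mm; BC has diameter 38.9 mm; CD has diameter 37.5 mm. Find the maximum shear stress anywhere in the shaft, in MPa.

Under the same torque, τ_max = 16T/(πd³) is largest where d is smallest — segment CD (d = 37.5 mm).
τ_max = 16·2500/(π·(0.0375)³) = 2.414×10^8 Pa.

241 MPa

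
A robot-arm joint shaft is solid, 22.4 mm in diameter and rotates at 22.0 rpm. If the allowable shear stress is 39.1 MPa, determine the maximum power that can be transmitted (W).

J = πd⁴/32 = π(0.0224)⁴/32 = 2.472×10^-8 m⁴.
T_max = τ_allow·J/r = 3.91×10^7 × 2.472×10^-8 / 0.0112 = 86.29 N·m.
ω = 2π·22.0/60 = 2.304 rad/s, so P_max = T_max·ω = 198.8 W.

199 W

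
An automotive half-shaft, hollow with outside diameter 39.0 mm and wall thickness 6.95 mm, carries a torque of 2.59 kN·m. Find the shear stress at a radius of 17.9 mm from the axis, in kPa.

246000 kPa

J = π(d_o⁴ − d_i⁴)/32 = π(0.0390⁴ − 0.0251⁴)/32 = 1.882×10^-7 m⁴.
Shear stress varies linearly with radius: τ = T·r/J = 2590 × 0.0179 / 1.882×10^-7 = 2.464×10^8 Pa.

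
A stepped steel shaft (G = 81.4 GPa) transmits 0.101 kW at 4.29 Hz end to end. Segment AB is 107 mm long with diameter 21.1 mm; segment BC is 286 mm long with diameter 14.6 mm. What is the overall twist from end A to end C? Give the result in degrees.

0.184°

ω = 2π·4.29 = 26.95 rad/s, so T = P/ω = 0.101×10³ / 26.95 = 3.747 N·m.
J_AB = π(0.0211)⁴/32 = 1.95×10^-8 m⁴; J_BC = π(0.0146)⁴/32 = 4.46×10^-9 m⁴.
θ = (T/G)·Σ L_i/J_i = (3.747/81.4×10⁹)·(0.107/1.95×10^-8 + 0.286/4.46×10^-9) = 3.204×10^-3 rad.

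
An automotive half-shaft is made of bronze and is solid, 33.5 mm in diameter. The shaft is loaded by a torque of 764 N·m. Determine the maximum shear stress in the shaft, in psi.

J = πd⁴/32 = π(0.0335)⁴/32 = 1.236×10^-7 m⁴.
τ_max = T·r/J = 764.0 × 0.0168 / 1.236×10^-7 = 1.035×10^8 Pa.

15000 psi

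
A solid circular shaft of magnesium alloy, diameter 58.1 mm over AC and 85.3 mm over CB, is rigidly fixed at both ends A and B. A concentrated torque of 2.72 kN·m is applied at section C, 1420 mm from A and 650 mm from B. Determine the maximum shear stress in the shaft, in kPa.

20300 kPa

Compatibility: T_A·a/J_AC = T_B·b/J_CB with T_A + T_B = T₀.
J_AC = 1.12×10^-6 m⁴, J_CB = 5.20×10^-6 m⁴, so T_A = T₀·(J_AC/a)/((J_AC/a)+(J_CB/b)) = 243.9 N·m, T_B = 2476 N·m.
τ in each portion: τ_AC = 6.33×10^6 Pa, τ_CB = 2.03×10^7 Pa; maximum is in CB.
τ_max = T_CB·r/J = 2476·0.0427/5.20×10^-6 = 2.032×10^7 Pa.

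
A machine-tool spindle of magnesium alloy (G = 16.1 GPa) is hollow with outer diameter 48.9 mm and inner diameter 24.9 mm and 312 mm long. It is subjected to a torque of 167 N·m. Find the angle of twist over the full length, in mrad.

J = π(d_o⁴ − d_i⁴)/32 = π(0.0489⁴ − 0.0249⁴)/32 = 5.236×10^-7 m⁴.
θ = T·L/(G·J) = 167.0 × 0.312 / (16.1×10⁹ × 5.236×10^-7) = 6.181×10^-3 rad.

6.18 mrad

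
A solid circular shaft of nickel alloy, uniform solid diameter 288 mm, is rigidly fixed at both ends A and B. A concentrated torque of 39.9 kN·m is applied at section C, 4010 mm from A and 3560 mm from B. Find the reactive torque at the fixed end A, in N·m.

18800 N·m

With uniform GJ and both ends fixed, compatibility θ_AC = θ_CB gives T_A·a = T_B·b, together with T_A + T_B = T₀.
T_A = T₀·b/(a+b) = 39900·3560/7570 = 18760 N·m; T_B = 21140 N·m.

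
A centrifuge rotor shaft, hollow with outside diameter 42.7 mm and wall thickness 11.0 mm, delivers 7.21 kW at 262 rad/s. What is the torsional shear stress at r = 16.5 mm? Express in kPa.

ω = 262 rad/s, so T = P/ω = 7.21×10³ / 262.0 = 27.52 N·m.
J = π(d_o⁴ − d_i⁴)/32 = π(0.0427⁴ − 0.0207⁴)/32 = 3.083×10^-7 m⁴.
Shear stress varies linearly with radius: τ = T·r/J = 27.52 × 0.0165 / 3.083×10^-7 = 1.473×10^6 Pa.

1470 kPa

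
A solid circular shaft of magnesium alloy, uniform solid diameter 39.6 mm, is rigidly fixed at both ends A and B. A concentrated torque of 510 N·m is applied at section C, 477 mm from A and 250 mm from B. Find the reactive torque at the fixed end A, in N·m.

175 N·m

With uniform GJ and both ends fixed, compatibility θ_AC = θ_CB gives T_A·a = T_B·b, together with T_A + T_B = T₀.
T_A = T₀·b/(a+b) = 510.0·250/727.0 = 175.4 N·m; T_B = 334.6 N·m.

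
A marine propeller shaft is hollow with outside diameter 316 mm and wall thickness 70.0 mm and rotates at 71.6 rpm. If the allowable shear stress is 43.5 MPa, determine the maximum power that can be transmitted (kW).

1830 kW

J = π(d_o⁴ − d_i⁴)/32 = π(0.316⁴ − 0.176⁴)/32 = 8.847×10^-4 m⁴.
T_max = τ_allow·J/r = 4.35×10^7 × 8.847×10^-4 / 0.158 = 243600 N·m.
ω = 2π·71.6/60 = 7.498 rad/s, so P_max = T_max·ω = 1.826×10^6 W.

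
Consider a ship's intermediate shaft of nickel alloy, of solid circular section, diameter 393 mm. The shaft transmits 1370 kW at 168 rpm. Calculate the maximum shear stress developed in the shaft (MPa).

ω = 2π·168/60 = 17.59 rad/s, so T = P/ω = 1370×10³ / 17.59 = 77870 N·m.
J = πd⁴/32 = π(0.393)⁴/32 = 2.342×10^-3 m⁴.
τ_max = T·r/J = 77870 × 0.197 / 2.342×10^-3 = 6.534×10^6 Pa.

6.53 MPa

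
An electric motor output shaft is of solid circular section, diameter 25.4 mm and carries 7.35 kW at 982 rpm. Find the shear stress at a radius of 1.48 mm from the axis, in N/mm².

2.59 N/mm²

ω = 2π·982/60 = 102.8 rad/s, so T = P/ω = 7.35×10³ / 102.8 = 71.47 N·m.
J = πd⁴/32 = π(0.0254)⁴/32 = 4.086×10^-8 m⁴.
Shear stress varies linearly with radius: τ = T·r/J = 71.47 × 0.00148 / 4.086×10^-8 = 2.589×10^6 Pa.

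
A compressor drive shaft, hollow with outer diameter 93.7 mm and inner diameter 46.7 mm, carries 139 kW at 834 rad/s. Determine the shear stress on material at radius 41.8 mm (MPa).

0.981 MPa

ω = 834 rad/s, so T = P/ω = 139×10³ / 834.0 = 166.7 N·m.
J = π(d_o⁴ − d_i⁴)/32 = π(0.0937⁴ − 0.0467⁴)/32 = 7.101×10^-6 m⁴.
Shear stress varies linearly with radius: τ = T·r/J = 166.7 × 0.0418 / 7.101×10^-6 = 9.811×10^5 Pa.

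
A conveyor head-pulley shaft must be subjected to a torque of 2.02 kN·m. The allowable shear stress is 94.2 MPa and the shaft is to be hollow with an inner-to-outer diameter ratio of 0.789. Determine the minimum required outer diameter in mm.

56.3 mm

For a hollow shaft with d_i/d_o = 0.789: τ_max = 16T/(π d_o³ (1−k⁴)), so d_o = [16T/(π τ_allow (1−k⁴))]^(1/3) = [16·2020/(π·9.42×10^7·0.6125)]^(1/3) = 0.05629 m.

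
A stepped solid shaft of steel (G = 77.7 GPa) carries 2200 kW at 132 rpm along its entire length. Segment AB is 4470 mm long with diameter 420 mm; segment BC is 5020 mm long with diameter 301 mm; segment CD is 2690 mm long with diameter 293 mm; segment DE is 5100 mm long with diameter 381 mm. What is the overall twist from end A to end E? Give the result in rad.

ω = 2π·132/60 = 13.82 rad/s, so T = P/ω = 2200×10³ / 13.82 = 159200 N·m.
J_AB = π(0.420)⁴/32 = 3.05×10^-3 m⁴; J_BC = π(0.301)⁴/32 = 8.06×10^-4 m⁴; J_CD = π(0.293)⁴/32 = 7.24×10^-4 m⁴; J_DE = π(0.381)⁴/32 = 2.07×10^-3 m⁴.
θ = (T/G)·Σ L_i/J_i = (159200/77.7×10⁹)·(4.47/3.05×10^-3 + 5.02/8.06×10^-4 + 2.69/7.24×10^-4 + 5.10/2.07×10^-3) = 0.02842 rad.

0.0284 rad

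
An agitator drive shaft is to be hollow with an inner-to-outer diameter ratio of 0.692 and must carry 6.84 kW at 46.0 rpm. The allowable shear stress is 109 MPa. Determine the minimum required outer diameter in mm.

44.2 mm

ω = 2π·46.0/60 = 4.817 rad/s, so T = P/ω = 6.84×10³ / 4.817 = 1420 N·m.
For a hollow shaft with d_i/d_o = 0.692: τ_max = 16T/(π d_o³ (1−k⁴)), so d_o = [16T/(π τ_allow (1−k⁴))]^(1/3) = [16·1420/(π·1.09×10^8·0.7707)]^(1/3) = 0.04415 m.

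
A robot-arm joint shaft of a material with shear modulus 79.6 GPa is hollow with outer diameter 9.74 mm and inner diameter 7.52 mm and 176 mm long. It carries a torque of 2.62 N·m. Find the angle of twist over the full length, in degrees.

J = π(d_o⁴ − d_i⁴)/32 = π(0.00974⁴ − 0.00752⁴)/32 = 5.696×10^-10 m⁴.
θ = T·L/(G·J) = 2.620 × 0.176 / (79.6×10⁹ × 5.696×10^-10) = 0.01017 rad.

0.583°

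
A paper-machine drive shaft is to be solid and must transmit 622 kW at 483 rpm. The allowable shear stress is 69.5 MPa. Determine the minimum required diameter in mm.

ω = 2π·483/60 = 50.58 rad/s, so T = P/ω = 622×10³ / 50.58 = 12300 N·m.
For a solid shaft τ_max = 16T/(πd³), so d = (16T/(π τ_allow))^(1/3) = (16·12300/(π·6.95×10^7))^(1/3) = 0.09659 m.

96.6 mm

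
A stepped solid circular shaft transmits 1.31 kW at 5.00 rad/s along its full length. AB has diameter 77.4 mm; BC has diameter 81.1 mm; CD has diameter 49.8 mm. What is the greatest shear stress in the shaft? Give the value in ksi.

1.57 ksi

ω = 5.00 rad/s, so T = P/ω = 1.31×10³ / 5.000 = 262.0 N·m.
Under the same torque, τ_max = 16T/(πd³) is largest where d is smallest — segment CD (d = 49.8 mm).
τ_max = 16·262.0/(π·(0.0498)³) = 1.080×10^7 Pa.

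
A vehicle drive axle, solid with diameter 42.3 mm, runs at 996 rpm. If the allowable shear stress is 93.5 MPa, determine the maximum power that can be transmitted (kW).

J = πd⁴/32 = π(0.0423)⁴/32 = 3.143×10^-7 m⁴.
T_max = τ_allow·J/r = 9.35×10^7 × 3.143×10^-7 / 0.0211 = 1390 N·m.
ω = 2π·996/60 = 104.3 rad/s, so P_max = T_max·ω = 1.449×10^5 W.

145 kW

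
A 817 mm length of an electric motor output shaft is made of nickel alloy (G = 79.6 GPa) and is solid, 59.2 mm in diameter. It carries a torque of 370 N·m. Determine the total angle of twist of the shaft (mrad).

3.15 mrad

J = πd⁴/32 = π(0.0592)⁴/32 = 1.206×10^-6 m⁴.
θ = T·L/(G·J) = 370.0 × 0.817 / (79.6×10⁹ × 1.206×10^-6) = 3.149×10^-3 rad.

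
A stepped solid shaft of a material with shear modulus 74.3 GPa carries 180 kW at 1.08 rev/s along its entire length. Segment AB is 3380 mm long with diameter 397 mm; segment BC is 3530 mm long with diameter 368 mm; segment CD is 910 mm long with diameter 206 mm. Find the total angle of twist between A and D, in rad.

ω = 2π·1.08 = 6.786 rad/s, so T = P/ω = 180×10³ / 6.786 = 26530 N·m.
J_AB = π(0.397)⁴/32 = 2.44×10^-3 m⁴; J_BC = π(0.368)⁴/32 = 1.80×10^-3 m⁴; J_CD = π(0.206)⁴/32 = 1.77×10^-4 m⁴.
θ = (T/G)·Σ L_i/J_i = (26530/74.3×10⁹)·(3.38/2.44×10^-3 + 3.53/1.80×10^-3 + 0.910/1.77×10^-4) = 3.032×10^-3 rad.

0.00303 rad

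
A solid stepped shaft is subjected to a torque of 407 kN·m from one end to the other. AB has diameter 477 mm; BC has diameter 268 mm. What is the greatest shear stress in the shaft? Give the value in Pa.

Under the same torque, τ_max = 16T/(πd³) is largest where d is smallest — segment BC (d = 268 mm).
τ_max = 16·407000/(π·(0.268)³) = 1.077×10^8 Pa.

1.08e8 Pa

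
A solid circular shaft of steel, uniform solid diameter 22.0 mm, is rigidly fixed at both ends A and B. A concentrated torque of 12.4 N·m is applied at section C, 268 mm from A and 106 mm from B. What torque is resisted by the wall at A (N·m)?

3.51 N·m

With uniform GJ and both ends fixed, compatibility θ_AC = θ_CB gives T_A·a = T_B·b, together with T_A + T_B = T₀.
T_A = T₀·b/(a+b) = 12.40·106/374.0 = 3.514 N·m; T_B = 8.886 N·m.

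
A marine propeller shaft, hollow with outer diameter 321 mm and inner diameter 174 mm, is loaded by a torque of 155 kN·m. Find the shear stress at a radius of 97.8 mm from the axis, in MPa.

15.9 MPa

J = π(d_o⁴ − d_i⁴)/32 = π(0.321⁴ − 0.174⁴)/32 = 9.524×10^-4 m⁴.
Shear stress varies linearly with radius: τ = T·r/J = 155000 × 0.0978 / 9.524×10^-4 = 1.592×10^7 Pa.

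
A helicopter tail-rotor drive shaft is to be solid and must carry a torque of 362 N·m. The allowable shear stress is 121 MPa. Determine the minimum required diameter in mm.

24.8 mm

For a solid shaft τ_max = 16T/(πd³), so d = (16T/(π τ_allow))^(1/3) = (16·362.0/(π·1.21×10^8))^(1/3) = 0.02479 m.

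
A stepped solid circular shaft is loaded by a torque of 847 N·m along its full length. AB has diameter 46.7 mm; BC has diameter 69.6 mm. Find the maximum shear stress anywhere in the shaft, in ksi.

Under the same torque, τ_max = 16T/(πd³) is largest where d is smallest — segment AB (d = 46.7 mm).
τ_max = 16·847.0/(π·(0.0467)³) = 4.235×10^7 Pa.

6.14 ksi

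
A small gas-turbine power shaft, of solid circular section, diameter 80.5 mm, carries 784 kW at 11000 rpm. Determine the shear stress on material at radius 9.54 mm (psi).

228 psi

ω = 2π·11000/60 = 1152 rad/s, so T = P/ω = 784×10³ / 1152 = 680.6 N·m.
J = πd⁴/32 = π(0.0805)⁴/32 = 4.123×10^-6 m⁴.
Shear stress varies linearly with radius: τ = T·r/J = 680.6 × 0.00954 / 4.123×10^-6 = 1.575×10^6 Pa.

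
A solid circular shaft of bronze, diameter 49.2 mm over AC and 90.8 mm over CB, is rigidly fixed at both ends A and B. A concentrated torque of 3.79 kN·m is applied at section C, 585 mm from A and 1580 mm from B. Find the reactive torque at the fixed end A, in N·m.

716 N·m

Compatibility: T_A·a/J_AC = T_B·b/J_CB with T_A + T_B = T₀.
J_AC = 5.75×10^-7 m⁴, J_CB = 6.67×10^-6 m⁴, so T_A = T₀·(J_AC/a)/((J_AC/a)+(J_CB/b)) = 715.7 N·m, T_B = 3074 N·m.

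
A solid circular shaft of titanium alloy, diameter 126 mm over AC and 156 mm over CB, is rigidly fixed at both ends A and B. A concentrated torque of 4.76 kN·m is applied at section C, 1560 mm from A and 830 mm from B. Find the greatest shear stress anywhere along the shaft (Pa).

Compatibility: T_A·a/J_AC = T_B·b/J_CB with T_A + T_B = T₀.
J_AC = 2.47×10^-5 m⁴, J_CB = 5.81×10^-5 m⁴, so T_A = T₀·(J_AC/a)/((J_AC/a)+(J_CB/b)) = 878.8 N·m, T_B = 3881 N·m.
τ in each portion: τ_AC = 2.24×10^6 Pa, τ_CB = 5.21×10^6 Pa; maximum is in CB.
τ_max = T_CB·r/J = 3881·0.0780/5.81×10^-5 = 5.207×10^6 Pa.

5.21e6 Pa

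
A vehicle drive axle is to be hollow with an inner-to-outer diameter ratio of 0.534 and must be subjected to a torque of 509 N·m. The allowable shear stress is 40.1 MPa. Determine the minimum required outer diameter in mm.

For a hollow shaft with d_i/d_o = 0.534: τ_max = 16T/(π d_o³ (1−k⁴)), so d_o = [16T/(π τ_allow (1−k⁴))]^(1/3) = [16·509.0/(π·4.01×10^7·0.9187)]^(1/3) = 0.04128 m.

41.3 mm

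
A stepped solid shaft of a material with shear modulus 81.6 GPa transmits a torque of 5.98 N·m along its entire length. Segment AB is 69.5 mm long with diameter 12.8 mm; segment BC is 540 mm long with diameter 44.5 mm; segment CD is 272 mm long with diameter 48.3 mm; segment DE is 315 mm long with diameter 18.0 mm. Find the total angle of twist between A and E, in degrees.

J_AB = π(0.0128)⁴/32 = 2.64×10^-9 m⁴; J_BC = π(0.0445)⁴/32 = 3.85×10^-7 m⁴; J_CD = π(0.0483)⁴/32 = 5.34×10^-7 m⁴; J_DE = π(0.0180)⁴/32 = 1.03×10^-8 m⁴.
θ = (T/G)·Σ L_i/J_i = (5.980/81.6×10⁹)·(0.0695/2.64×10^-9 + 0.540/3.85×10^-7 + 0.272/5.34×10^-7 + 0.315/1.03×10^-8) = 4.313×10^-3 rad.

0.247°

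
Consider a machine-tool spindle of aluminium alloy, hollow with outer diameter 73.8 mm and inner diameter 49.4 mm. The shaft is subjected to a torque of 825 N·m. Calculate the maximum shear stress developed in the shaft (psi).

J = π(d_o⁴ − d_i⁴)/32 = π(0.0738⁴ − 0.0494⁴)/32 = 2.328×10^-6 m⁴.
τ_max = T·r/J = 825.0 × 0.0369 / 2.328×10^-6 = 1.308×10^7 Pa.

1900 psi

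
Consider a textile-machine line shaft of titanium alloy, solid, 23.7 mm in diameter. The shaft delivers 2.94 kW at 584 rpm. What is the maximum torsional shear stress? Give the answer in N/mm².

18.4 N/mm²

ω = 2π·584/60 = 61.16 rad/s, so T = P/ω = 2.94×10³ / 61.16 = 48.07 N·m.
J = πd⁴/32 = π(0.0237)⁴/32 = 3.097×10^-8 m⁴.
τ_max = T·r/J = 48.07 × 0.0118 / 3.097×10^-8 = 1.839×10^7 Pa.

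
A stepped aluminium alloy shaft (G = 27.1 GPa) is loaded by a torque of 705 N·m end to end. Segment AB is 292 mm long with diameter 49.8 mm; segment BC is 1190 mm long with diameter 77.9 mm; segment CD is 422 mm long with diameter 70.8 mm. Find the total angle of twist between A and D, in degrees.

J_AB = π(0.0498)⁴/32 = 6.04×10^-7 m⁴; J_BC = π(0.0779)⁴/32 = 3.62×10^-6 m⁴; J_CD = π(0.0708)⁴/32 = 2.47×10^-6 m⁴.
θ = (T/G)·Σ L_i/J_i = (705.0/27.1×10⁹)·(0.292/6.04×10^-7 + 1.19/3.62×10^-6 + 0.422/2.47×10^-6) = 0.02559 rad.

1.47°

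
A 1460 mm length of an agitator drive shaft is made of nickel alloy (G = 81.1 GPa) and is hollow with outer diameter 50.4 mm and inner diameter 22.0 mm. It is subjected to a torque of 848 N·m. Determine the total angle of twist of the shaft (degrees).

1.43°

J = π(d_o⁴ − d_i⁴)/32 = π(0.0504⁴ − 0.0220⁴)/32 = 6.105×10^-7 m⁴.
θ = T·L/(G·J) = 848.0 × 1.46 / (81.1×10⁹ × 6.105×10^-7) = 0.02501 rad.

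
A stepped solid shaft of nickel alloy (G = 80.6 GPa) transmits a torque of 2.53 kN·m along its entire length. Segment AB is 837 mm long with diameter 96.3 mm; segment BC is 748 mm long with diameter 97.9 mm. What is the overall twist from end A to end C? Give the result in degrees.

0.327°

J_AB = π(0.0963)⁴/32 = 8.44×10^-6 m⁴; J_BC = π(0.0979)⁴/32 = 9.02×10^-6 m⁴.
θ = (T/G)·Σ L_i/J_i = (2530/80.6×10⁹)·(0.837/8.44×10^-6 + 0.748/9.02×10^-6) = 5.715×10^-3 rad.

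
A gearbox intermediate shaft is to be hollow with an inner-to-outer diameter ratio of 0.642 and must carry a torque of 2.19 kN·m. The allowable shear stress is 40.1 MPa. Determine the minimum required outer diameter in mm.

For a hollow shaft with d_i/d_o = 0.642: τ_max = 16T/(π d_o³ (1−k⁴)), so d_o = [16T/(π τ_allow (1−k⁴))]^(1/3) = [16·2190/(π·4.01×10^7·0.8301)]^(1/3) = 0.06946 m.

69.5 mm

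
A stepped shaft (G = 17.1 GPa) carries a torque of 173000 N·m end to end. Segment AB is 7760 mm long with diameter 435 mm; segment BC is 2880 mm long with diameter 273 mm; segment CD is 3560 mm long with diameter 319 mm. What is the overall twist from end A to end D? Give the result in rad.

J_AB = π(0.435)⁴/32 = 3.52×10^-3 m⁴; J_BC = π(0.273)⁴/32 = 5.45×10^-4 m⁴; J_CD = π(0.319)⁴/32 = 1.02×10^-3 m⁴.
θ = (T/G)·Σ L_i/J_i = (173000/17.1×10⁹)·(7.76/3.52×10^-3 + 2.88/5.45×10^-4 + 3.56/1.02×10^-3) = 0.1112 rad.

0.111 rad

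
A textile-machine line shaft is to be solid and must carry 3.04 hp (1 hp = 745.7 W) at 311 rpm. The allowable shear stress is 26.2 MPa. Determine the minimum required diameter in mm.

23.8 mm

ω = 2π·311/60 = 32.57 rad/s, so T = P/ω = 3.04×745.7 / 32.57 = 69.61 N·m.
For a solid shaft τ_max = 16T/(πd³), so d = (16T/(π τ_allow))^(1/3) = (16·69.61/(π·2.62×10^7))^(1/3) = 0.02383 m.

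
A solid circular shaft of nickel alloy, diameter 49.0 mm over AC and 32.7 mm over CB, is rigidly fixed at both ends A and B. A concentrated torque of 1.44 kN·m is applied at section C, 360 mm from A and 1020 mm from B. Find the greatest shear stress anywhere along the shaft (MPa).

Compatibility: T_A·a/J_AC = T_B·b/J_CB with T_A + T_B = T₀.
J_AC = 5.66×10^-7 m⁴, J_CB = 1.12×10^-7 m⁴, so T_A = T₀·(J_AC/a)/((J_AC/a)+(J_CB/b)) = 1346 N·m, T_B = 94.21 N·m.
τ in each portion: τ_AC = 5.83×10^7 Pa, τ_CB = 1.37×10^7 Pa; maximum is in AC.
τ_max = T_AC·r/J = 1346·0.0245/5.66×10^-7 = 5.826×10^7 Pa.

58.3 MPa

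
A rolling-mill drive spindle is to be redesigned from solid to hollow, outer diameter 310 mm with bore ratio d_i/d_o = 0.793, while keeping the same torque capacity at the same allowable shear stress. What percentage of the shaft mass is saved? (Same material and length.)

48.1 %

Equal τ_max and T ⇒ the solid shaft needs d_s³ = d_o³(1−k⁴), so d_s = 310·(1−0.793⁴)^(1/3) = 262.1 mm.
Area ratio A_h/A_s = d_o²(1−k²)/d_s² = (1−k²)/(1−k⁴)^(2/3) = 0.5191.
Mass saving = 1 − 0.5191 = 48.1 %.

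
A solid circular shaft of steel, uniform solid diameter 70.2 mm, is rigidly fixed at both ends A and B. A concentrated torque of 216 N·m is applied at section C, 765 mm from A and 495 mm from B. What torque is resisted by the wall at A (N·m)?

84.9 N·m

With uniform GJ and both ends fixed, compatibility θ_AC = θ_CB gives T_A·a = T_B·b, together with T_A + T_B = T₀.
T_A = T₀·b/(a+b) = 216.0·495/1260 = 84.86 N·m; T_B = 131.1 N·m.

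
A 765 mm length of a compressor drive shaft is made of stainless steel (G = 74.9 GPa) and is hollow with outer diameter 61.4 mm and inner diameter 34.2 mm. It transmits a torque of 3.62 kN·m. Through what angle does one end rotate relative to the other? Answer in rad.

J = π(d_o⁴ − d_i⁴)/32 = π(0.0614⁴ − 0.0342⁴)/32 = 1.261×10^-6 m⁴.
θ = T·L/(G·J) = 3620 × 0.765 / (74.9×10⁹ × 1.261×10^-6) = 0.02932 rad.

0.0293 rad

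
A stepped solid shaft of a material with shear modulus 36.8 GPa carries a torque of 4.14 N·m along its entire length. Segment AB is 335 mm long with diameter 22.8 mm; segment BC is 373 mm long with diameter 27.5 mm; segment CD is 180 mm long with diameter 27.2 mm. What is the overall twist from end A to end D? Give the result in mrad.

J_AB = π(0.0228)⁴/32 = 2.65×10^-8 m⁴; J_BC = π(0.0275)⁴/32 = 5.61×10^-8 m⁴; J_CD = π(0.0272)⁴/32 = 5.37×10^-8 m⁴.
θ = (T/G)·Σ L_i/J_i = (4.140/36.8×10⁹)·(0.335/2.65×10^-8 + 0.373/5.61×10^-8 + 0.180/5.37×10^-8) = 2.545×10^-3 rad.

2.54 mrad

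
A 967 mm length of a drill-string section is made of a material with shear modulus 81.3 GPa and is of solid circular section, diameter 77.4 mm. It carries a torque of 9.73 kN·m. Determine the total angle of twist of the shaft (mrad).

J = πd⁴/32 = π(0.0774)⁴/32 = 3.523×10^-6 m⁴.
θ = T·L/(G·J) = 9730 × 0.967 / (81.3×10⁹ × 3.523×10^-6) = 0.03285 rad.

32.8 mrad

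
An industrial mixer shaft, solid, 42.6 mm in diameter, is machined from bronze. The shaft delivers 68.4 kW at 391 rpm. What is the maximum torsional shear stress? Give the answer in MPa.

ω = 2π·391/60 = 40.95 rad/s, so T = P/ω = 68.4×10³ / 40.95 = 1671 N·m.
J = πd⁴/32 = π(0.0426)⁴/32 = 3.233×10^-7 m⁴.
τ_max = T·r/J = 1671 × 0.0213 / 3.233×10^-7 = 1.101×10^8 Pa.

110 MPa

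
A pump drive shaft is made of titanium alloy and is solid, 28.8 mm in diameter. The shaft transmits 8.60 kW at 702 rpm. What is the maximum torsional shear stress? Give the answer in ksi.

ω = 2π·702/60 = 73.51 rad/s, so T = P/ω = 8.60×10³ / 73.51 = 117.0 N·m.
J = πd⁴/32 = π(0.0288)⁴/32 = 6.754×10^-8 m⁴.
τ_max = T·r/J = 117.0 × 0.0144 / 6.754×10^-8 = 2.494×10^7 Pa.

3.62 ksi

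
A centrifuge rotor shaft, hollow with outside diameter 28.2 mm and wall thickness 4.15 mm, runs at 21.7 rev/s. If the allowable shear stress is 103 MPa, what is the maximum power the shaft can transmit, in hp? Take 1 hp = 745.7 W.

62.4 hp

J = π(d_o⁴ − d_i⁴)/32 = π(0.0282⁴ − 0.0199⁴)/32 = 4.669×10^-8 m⁴.
T_max = τ_allow·J/r = 1.03×10^8 × 4.669×10^-8 / 0.0141 = 341.1 N·m.
ω = 2π·21.7 = 136.3 rad/s, so P_max = T_max·ω = 4.650×10^4 W.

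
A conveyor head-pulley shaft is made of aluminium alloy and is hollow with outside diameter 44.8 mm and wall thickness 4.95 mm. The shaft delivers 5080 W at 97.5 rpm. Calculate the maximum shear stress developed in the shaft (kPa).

ω = 2π·97.5/60 = 10.21 rad/s, so T = P/ω = 5080 / 10.21 = 497.5 N·m.
J = π(d_o⁴ − d_i⁴)/32 = π(0.0448⁴ − 0.0349⁴)/32 = 2.498×10^-7 m⁴.
τ_max = T·r/J = 497.5 × 0.0224 / 2.498×10^-7 = 4.461×10^7 Pa.

44600 kPa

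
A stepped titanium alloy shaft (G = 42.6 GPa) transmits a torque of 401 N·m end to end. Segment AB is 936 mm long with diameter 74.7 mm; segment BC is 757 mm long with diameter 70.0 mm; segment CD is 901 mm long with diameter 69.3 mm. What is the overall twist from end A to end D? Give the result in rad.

J_AB = π(0.0747)⁴/32 = 3.06×10^-6 m⁴; J_BC = π(0.0700)⁴/32 = 2.36×10^-6 m⁴; J_CD = π(0.0693)⁴/32 = 2.26×10^-6 m⁴.
θ = (T/G)·Σ L_i/J_i = (401.0/42.6×10⁹)·(0.936/3.06×10^-6 + 0.757/2.36×10^-6 + 0.901/2.26×10^-6) = 9.651×10^-3 rad.

0.00965 rad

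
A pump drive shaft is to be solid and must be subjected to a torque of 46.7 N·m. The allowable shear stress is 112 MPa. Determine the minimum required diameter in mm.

12.9 mm

For a solid shaft τ_max = 16T/(πd³), so d = (16T/(π τ_allow))^(1/3) = (16·46.70/(π·1.12×10^8))^(1/3) = 0.01285 m.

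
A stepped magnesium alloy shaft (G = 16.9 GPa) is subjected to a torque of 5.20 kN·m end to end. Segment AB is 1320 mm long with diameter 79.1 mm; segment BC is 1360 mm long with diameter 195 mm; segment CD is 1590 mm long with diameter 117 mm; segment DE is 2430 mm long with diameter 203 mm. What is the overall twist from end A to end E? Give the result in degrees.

8.00°

J_AB = π(0.0791)⁴/32 = 3.84×10^-6 m⁴; J_BC = π(0.195)⁴/32 = 1.42×10^-4 m⁴; J_CD = π(0.117)⁴/32 = 1.84×10^-5 m⁴; J_DE = π(0.203)⁴/32 = 1.67×10^-4 m⁴.
θ = (T/G)·Σ L_i/J_i = (5200/16.9×10⁹)·(1.32/3.84×10^-6 + 1.36/1.42×10^-4 + 1.59/1.84×10^-5 + 2.43/1.67×10^-4) = 0.1397 rad.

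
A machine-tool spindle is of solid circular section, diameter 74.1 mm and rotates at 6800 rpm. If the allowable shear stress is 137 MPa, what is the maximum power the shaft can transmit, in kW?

J = πd⁴/32 = π(0.0741)⁴/32 = 2.960×10^-6 m⁴.
T_max = τ_allow·J/r = 1.37×10^8 × 2.960×10^-6 / 0.0370 = 10940 N·m.
ω = 2π·6800/60 = 712.1 rad/s, so P_max = T_max·ω = 7.794×10^6 W.

7790 kW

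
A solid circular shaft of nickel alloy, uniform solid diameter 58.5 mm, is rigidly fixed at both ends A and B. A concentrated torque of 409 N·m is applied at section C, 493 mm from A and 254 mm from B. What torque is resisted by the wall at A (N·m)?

139 N·m

With uniform GJ and both ends fixed, compatibility θ_AC = θ_CB gives T_A·a = T_B·b, together with T_A + T_B = T₀.
T_A = T₀·b/(a+b) = 409.0·254/747.0 = 139.1 N·m; T_B = 269.9 N·m.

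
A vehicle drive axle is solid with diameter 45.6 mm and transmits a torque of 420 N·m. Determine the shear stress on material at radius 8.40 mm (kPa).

8310 kPa

J = πd⁴/32 = π(0.0456)⁴/32 = 4.245×10^-7 m⁴.
Shear stress varies linearly with radius: τ = T·r/J = 420.0 × 0.00840 / 4.245×10^-7 = 8.311×10^6 Pa.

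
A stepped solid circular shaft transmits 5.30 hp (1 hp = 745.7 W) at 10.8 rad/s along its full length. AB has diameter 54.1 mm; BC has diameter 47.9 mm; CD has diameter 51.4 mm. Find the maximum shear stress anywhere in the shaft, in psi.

ω = 10.8 rad/s, so T = P/ω = 5.30×745.7 / 10.80 = 365.9 N·m.
Under the same torque, τ_max = 16T/(πd³) is largest where d is smallest — segment BC (d = 47.9 mm).
τ_max = 16·365.9/(π·(0.0479)³) = 1.696×10^7 Pa.

2460 psi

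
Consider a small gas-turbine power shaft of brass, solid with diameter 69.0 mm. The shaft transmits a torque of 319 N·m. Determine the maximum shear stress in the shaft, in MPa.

4.95 MPa

J = πd⁴/32 = π(0.0690)⁴/32 = 2.225×10^-6 m⁴.
τ_max = T·r/J = 319.0 × 0.0345 / 2.225×10^-6 = 4.946×10^6 Pa.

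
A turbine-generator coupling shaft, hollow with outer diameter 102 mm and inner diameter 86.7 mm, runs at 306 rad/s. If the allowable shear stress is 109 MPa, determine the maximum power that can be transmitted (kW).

J = π(d_o⁴ − d_i⁴)/32 = π(0.102⁴ − 0.0867⁴)/32 = 5.080×10^-6 m⁴.
T_max = τ_allow·J/r = 1.09×10^8 × 5.080×10^-6 / 0.0510 = 10860 N·m.
ω = 306 rad/s, so P_max = T_max·ω = 3.322×10^6 W.

3320 kW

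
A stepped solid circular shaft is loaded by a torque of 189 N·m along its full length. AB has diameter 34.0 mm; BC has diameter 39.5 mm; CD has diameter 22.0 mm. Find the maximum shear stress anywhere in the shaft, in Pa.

Under the same torque, τ_max = 16T/(πd³) is largest where d is smallest — segment CD (d = 22.0 mm).
τ_max = 16·189.0/(π·(0.0220)³) = 9.040×10^7 Pa.

9.04e7 Pa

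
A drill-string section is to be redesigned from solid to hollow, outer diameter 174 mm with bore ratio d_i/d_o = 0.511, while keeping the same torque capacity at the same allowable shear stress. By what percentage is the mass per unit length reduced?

22.6 %

Equal τ_max and T ⇒ the solid shaft needs d_s³ = d_o³(1−k⁴), so d_s = 174·(1−0.511⁴)^(1/3) = 170.0 mm.
Area ratio A_h/A_s = d_o²(1−k²)/d_s² = (1−k²)/(1−k⁴)^(2/3) = 0.7745.
Mass saving = 1 − 0.7745 = 22.6 %.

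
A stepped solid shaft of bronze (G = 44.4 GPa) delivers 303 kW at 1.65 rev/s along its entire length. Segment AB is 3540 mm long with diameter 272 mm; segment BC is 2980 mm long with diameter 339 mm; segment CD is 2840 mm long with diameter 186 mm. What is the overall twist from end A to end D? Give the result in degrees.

ω = 2π·1.65 = 10.37 rad/s, so T = P/ω = 303×10³ / 10.37 = 29230 N·m.
J_AB = π(0.272)⁴/32 = 5.37×10^-4 m⁴; J_BC = π(0.339)⁴/32 = 1.30×10^-3 m⁴; J_CD = π(0.186)⁴/32 = 1.18×10^-4 m⁴.
θ = (T/G)·Σ L_i/J_i = (29230/44.4×10⁹)·(3.54/5.37×10^-4 + 2.98/1.30×10^-3 + 2.84/1.18×10^-4) = 0.02176 rad.

1.25°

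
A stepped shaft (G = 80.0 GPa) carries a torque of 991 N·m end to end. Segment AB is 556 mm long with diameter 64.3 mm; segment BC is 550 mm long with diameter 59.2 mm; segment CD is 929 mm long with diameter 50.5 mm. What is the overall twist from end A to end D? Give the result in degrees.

1.59°

J_AB = π(0.0643)⁴/32 = 1.68×10^-6 m⁴; J_BC = π(0.0592)⁴/32 = 1.21×10^-6 m⁴; J_CD = π(0.0505)⁴/32 = 6.39×10^-7 m⁴.
θ = (T/G)·Σ L_i/J_i = (991.0/80.0×10⁹)·(0.556/1.68×10^-6 + 0.550/1.21×10^-6 + 0.929/6.39×10^-7) = 0.02778 rad.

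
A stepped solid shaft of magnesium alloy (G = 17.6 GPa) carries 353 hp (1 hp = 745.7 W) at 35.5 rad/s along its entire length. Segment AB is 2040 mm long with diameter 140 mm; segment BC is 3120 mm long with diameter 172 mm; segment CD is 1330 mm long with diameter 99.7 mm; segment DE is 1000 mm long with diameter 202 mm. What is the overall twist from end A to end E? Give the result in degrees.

ω = 35.5 rad/s, so T = P/ω = 353×745.7 / 35.50 = 7415 N·m.
J_AB = π(0.140)⁴/32 = 3.77×10^-5 m⁴; J_BC = π(0.172)⁴/32 = 8.59×10^-5 m⁴; J_CD = π(0.0997)⁴/32 = 9.70×10^-6 m⁴; J_DE = π(0.202)⁴/32 = 1.63×10^-4 m⁴.
θ = (T/G)·Σ L_i/J_i = (7415/17.6×10⁹)·(2.04/3.77×10^-5 + 3.12/8.59×10^-5 + 1.33/9.70×10^-6 + 1.00/1.63×10^-4) = 0.09843 rad.

5.64°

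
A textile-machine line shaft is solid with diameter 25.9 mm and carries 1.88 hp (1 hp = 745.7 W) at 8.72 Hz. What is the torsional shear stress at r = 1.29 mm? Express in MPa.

ω = 2π·8.72 = 54.79 rad/s, so T = P/ω = 1.88×745.7 / 54.79 = 25.59 N·m.
J = πd⁴/32 = π(0.0259)⁴/32 = 4.418×10^-8 m⁴.
Shear stress varies linearly with radius: τ = T·r/J = 25.59 × 0.00129 / 4.418×10^-8 = 7.472×10^5 Pa.

0.747 MPa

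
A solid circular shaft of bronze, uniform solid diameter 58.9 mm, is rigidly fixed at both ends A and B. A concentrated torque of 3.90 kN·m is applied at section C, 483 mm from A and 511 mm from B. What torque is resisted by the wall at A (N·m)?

With uniform GJ and both ends fixed, compatibility θ_AC = θ_CB gives T_A·a = T_B·b, together with T_A + T_B = T₀.
T_A = T₀·b/(a+b) = 3900·511/994.0 = 2005 N·m; T_B = 1895 N·m.

2000 N·m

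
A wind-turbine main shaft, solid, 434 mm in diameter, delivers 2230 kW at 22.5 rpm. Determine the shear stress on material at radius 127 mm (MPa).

34.5 MPa

ω = 2π·22.5/60 = 2.356 rad/s, so T = P/ω = 2230×10³ / 2.356 = 946400 N·m.
J = πd⁴/32 = π(0.434)⁴/32 = 3.483×10^-3 m⁴.
Shear stress varies linearly with radius: τ = T·r/J = 946400 × 0.127 / 3.483×10^-3 = 3.451×10^7 Pa.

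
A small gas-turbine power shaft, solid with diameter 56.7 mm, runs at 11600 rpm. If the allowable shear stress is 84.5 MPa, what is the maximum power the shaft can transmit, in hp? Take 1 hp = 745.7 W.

4930 hp

J = πd⁴/32 = π(0.0567)⁴/32 = 1.015×10^-6 m⁴.
T_max = τ_allow·J/r = 8.45×10^7 × 1.015×10^-6 / 0.0284 = 3024 N·m.
ω = 2π·11600/60 = 1215 rad/s, so P_max = T_max·ω = 3.674×10^6 W.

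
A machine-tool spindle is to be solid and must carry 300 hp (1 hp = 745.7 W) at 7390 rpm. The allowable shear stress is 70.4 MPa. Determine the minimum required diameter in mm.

ω = 2π·7390/60 = 773.9 rad/s, so T = P/ω = 300×745.7 / 773.9 = 289.1 N·m.
For a solid shaft τ_max = 16T/(πd³), so d = (16T/(π τ_allow))^(1/3) = (16·289.1/(π·7.04×10^7))^(1/3) = 0.02755 m.

27.6 mm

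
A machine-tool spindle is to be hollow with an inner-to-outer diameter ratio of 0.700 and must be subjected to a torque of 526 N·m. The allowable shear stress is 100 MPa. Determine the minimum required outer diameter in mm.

32.8 mm

For a hollow shaft with d_i/d_o = 0.700: τ_max = 16T/(π d_o³ (1−k⁴)), so d_o = [16T/(π τ_allow (1−k⁴))]^(1/3) = [16·526.0/(π·1.00×10^8·0.7599)]^(1/3) = 0.03279 m.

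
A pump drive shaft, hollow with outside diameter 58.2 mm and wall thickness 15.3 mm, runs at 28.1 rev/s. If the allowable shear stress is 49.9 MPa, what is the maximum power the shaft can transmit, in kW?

324 kW

J = π(d_o⁴ − d_i⁴)/32 = π(0.0582⁴ − 0.0276⁴)/32 = 1.069×10^-6 m⁴.
T_max = τ_allow·J/r = 4.99×10^7 × 1.069×10^-6 / 0.0291 = 1834 N·m.
ω = 2π·28.1 = 176.6 rad/s, so P_max = T_max·ω = 3.238×10^5 W.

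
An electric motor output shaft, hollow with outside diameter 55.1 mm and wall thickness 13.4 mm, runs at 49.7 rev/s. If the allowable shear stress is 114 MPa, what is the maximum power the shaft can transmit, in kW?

J = π(d_o⁴ − d_i⁴)/32 = π(0.0551⁴ − 0.0283⁴)/32 = 8.419×10^-7 m⁴.
T_max = τ_allow·J/r = 1.14×10^8 × 8.419×10^-7 / 0.0276 = 3484 N·m.
ω = 2π·49.7 = 312.3 rad/s, so P_max = T_max·ω = 1.088×10^6 W.

1090 kW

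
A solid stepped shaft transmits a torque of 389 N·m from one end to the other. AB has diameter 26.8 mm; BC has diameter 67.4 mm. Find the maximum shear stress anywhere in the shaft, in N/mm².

Under the same torque, τ_max = 16T/(πd³) is largest where d is smallest — segment AB (d = 26.8 mm).
τ_max = 16·389.0/(π·(0.0268)³) = 1.029×10^8 Pa.

103 N/mm²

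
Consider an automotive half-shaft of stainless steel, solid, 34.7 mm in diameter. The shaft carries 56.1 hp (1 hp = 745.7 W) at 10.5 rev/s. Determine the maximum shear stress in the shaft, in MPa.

ω = 2π·10.5 = 65.97 rad/s, so T = P/ω = 56.1×745.7 / 65.97 = 634.1 N·m.
J = πd⁴/32 = π(0.0347)⁴/32 = 1.423×10^-7 m⁴.
τ_max = T·r/J = 634.1 × 0.0174 / 1.423×10^-7 = 7.729×10^7 Pa.

77.3 MPa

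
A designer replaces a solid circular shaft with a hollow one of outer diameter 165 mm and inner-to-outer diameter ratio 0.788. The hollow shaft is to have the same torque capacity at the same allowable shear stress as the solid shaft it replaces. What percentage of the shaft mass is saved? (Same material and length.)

47.6 %

Equal τ_max and T ⇒ the solid shaft needs d_s³ = d_o³(1−k⁴), so d_s = 165·(1−0.788⁴)^(1/3) = 140.3 mm.
Area ratio A_h/A_s = d_o²(1−k²)/d_s² = (1−k²)/(1−k⁴)^(2/3) = 0.5245.
Mass saving = 1 − 0.5245 = 47.6 %.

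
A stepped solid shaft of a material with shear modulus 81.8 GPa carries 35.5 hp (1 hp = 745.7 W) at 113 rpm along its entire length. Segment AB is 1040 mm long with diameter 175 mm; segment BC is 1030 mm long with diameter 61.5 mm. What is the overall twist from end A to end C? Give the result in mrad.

20.4 mrad

ω = 2π·113/60 = 11.83 rad/s, so T = P/ω = 35.5×745.7 / 11.83 = 2237 N·m.
J_AB = π(0.175)⁴/32 = 9.21×10^-5 m⁴; J_BC = π(0.0615)⁴/32 = 1.40×10^-6 m⁴.
θ = (T/G)·Σ L_i/J_i = (2237/81.8×10⁹)·(1.04/9.21×10^-5 + 1.03/1.40×10^-6) = 0.02037 rad.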